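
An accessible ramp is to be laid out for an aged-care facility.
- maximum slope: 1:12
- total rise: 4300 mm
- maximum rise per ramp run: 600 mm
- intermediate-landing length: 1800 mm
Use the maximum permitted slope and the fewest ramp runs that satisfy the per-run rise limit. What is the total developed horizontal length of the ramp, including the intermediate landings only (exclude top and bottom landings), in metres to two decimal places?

At most 600 each: 4300/600 = 7.17, giving 8 ramp runs. That means 7 intermediate landings.
Horizontal run for 4300 mm of rise at 1:12 is 4300 × 12 = 51600 mm.
Intermediate landings: 7 × 1800 = 12600 mm.
Total developed length = 51600 + 12600 = 64200 mm.
= 64.20 m.

64.20 m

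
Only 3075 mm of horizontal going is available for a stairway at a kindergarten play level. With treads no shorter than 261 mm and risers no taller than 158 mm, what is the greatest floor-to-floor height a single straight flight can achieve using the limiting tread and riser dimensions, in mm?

Treads that fit: ⌊3075 / 261⌋ = 11.
Risers = treads + 1 = 12.
Maximum height = 12 × 158 = 1896 mm.

1896 mm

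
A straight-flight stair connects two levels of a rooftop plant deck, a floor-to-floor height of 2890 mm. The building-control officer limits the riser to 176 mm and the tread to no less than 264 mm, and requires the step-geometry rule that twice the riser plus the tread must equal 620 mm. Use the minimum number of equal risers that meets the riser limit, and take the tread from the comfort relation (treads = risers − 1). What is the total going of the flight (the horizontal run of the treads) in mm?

4480 mm

⌈2890/176⌉ = 17 risers.
R = 2890 ÷ 17 = 170 mm.
T = 620 − 2·170 = 280 mm, which satisfies the 264 mm minimum.
17 risers give 16 treads; going = 16 × 280 = 4480 mm.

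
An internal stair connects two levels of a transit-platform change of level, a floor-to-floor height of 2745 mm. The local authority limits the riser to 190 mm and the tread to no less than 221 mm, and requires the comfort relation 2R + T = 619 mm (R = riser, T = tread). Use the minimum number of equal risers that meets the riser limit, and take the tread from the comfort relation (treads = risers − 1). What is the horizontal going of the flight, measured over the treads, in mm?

3542 mm

At most 190 each: 2745/190 = 14.45, giving 15 risers.
R = 2745 ÷ 15 = 183 mm.
Tread T = 619 − 2 × 183 = 253 mm (≥ 221 mm).
Going = (15 − 1) × 253 = 3542 mm.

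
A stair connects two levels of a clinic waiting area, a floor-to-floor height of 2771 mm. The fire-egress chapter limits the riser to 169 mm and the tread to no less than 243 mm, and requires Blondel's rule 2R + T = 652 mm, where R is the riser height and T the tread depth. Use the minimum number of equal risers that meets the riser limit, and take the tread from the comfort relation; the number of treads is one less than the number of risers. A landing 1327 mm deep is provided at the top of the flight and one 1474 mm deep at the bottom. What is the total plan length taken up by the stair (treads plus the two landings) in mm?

8017 mm

⌈2771/169⌉ = 17 risers.
R = 2771 ÷ 17 = 163 mm.
T = 652 − 2·163 = 326 mm, which satisfies the 243 mm minimum.
17 risers give 16 treads; going = 16 × 326 = 5216 mm.
Enclosure = 5216 + 1327 + 1474 = 8017 mm.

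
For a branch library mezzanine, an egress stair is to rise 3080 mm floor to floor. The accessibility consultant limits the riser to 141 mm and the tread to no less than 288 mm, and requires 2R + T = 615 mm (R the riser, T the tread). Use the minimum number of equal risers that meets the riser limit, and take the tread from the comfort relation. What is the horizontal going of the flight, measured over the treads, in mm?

⌈3080/141⌉ = 22 risers.
R = 3080 ÷ 22 = 140 mm.
From 2R + T = 615: T = 615 − 280 = 335 mm.
Treads = 22 − 1 = 21; going = 21 × 335 = 7035 mm.

7035 mm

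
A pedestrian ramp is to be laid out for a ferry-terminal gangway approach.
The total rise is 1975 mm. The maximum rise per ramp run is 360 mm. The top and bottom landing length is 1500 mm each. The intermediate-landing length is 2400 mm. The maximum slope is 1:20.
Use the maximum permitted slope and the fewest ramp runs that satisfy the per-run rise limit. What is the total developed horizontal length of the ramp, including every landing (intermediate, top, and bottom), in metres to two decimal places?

54.50 m

1975 / 360 = 5.486 → round up to 6 ramp runs. That means 5 intermediate landings.
Horizontal run for 1975 mm of rise at 1:20 is 1975 × 20 = 39500 mm.
Intermediate landings: 5 × 2400 = 12000 mm.
Top and bottom landings: 2 × 1500 = 3000 mm.
Total = 39500 + 12000 + 3000 = 54500 mm.
= 54.50 m.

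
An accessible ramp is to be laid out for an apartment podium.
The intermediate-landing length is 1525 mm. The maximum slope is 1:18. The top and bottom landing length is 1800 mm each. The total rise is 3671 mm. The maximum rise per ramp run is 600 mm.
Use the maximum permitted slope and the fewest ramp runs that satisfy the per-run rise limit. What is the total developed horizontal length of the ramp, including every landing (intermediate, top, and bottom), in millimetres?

3671 / 600 = 6.118 → round up to 7 ramp runs. That means 6 intermediate landings.
Horizontal run for 3671 mm of rise at 1:18 is 3671 × 18 = 66078 mm.
6 intermediate landings contribute 6 × 1525 = 9150 mm.
Top and bottom landings: 2 × 1800 = 3600 mm.
Total = 66078 + 9150 + 3600 = 78828 mm.

78828 mm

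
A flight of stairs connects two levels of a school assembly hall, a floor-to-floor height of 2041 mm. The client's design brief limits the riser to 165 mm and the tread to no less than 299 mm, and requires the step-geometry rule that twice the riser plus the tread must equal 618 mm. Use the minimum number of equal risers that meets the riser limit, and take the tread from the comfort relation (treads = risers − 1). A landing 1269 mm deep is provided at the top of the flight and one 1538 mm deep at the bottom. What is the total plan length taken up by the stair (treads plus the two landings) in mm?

6455 mm

At most 165 each: 2041/165 = 12.37, giving 13 risers.
R = 2041 ÷ 13 = 157 mm.
Tread T = 618 − 2 × 157 = 304 mm (≥ 299 mm).
13 risers give 12 treads; going = 12 × 304 = 3648 mm.
Add landings: 3648 + 1269 + 1538 = 6455 mm.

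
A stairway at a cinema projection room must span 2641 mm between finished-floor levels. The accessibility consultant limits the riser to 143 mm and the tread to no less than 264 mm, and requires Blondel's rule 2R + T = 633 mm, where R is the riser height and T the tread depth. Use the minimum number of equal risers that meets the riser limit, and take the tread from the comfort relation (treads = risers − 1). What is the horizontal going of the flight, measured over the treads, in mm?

2641 / 143 = 18.47, so 19 risers are needed.
R = 2641 ÷ 19 = 139 mm.
Tread T = 633 − 2 × 139 = 355 mm (≥ 264 mm).
Going = (19 − 1) × 355 = 6390 mm.

6390 mm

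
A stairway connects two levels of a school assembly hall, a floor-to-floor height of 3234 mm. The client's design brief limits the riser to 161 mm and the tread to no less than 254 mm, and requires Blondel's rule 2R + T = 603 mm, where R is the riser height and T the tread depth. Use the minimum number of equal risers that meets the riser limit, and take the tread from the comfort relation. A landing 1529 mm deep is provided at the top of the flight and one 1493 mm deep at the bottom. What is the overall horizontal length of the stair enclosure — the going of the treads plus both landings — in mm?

8922 mm

⌈3234/161⌉ = 21 risers.
R = 3234 ÷ 21 = 154 mm.
T = 603 − 2·154 = 295 mm, which satisfies the 254 mm minimum.
Going = (21 − 1) × 295 = 5900 mm.
Add landings: 5900 + 1529 + 1493 = 8922 mm.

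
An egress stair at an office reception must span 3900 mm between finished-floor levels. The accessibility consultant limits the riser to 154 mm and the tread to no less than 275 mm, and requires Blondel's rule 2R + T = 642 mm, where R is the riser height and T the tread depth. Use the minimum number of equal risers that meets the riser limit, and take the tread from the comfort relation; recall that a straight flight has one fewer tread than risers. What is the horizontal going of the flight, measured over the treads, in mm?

⌈3900/154⌉ = 26 risers.
R = 3900 ÷ 26 = 150 mm.
T = 642 − 2·150 = 342 mm, which satisfies the 275 mm minimum.
26 risers give 25 treads; going = 25 × 342 = 8550 mm.

8550 mm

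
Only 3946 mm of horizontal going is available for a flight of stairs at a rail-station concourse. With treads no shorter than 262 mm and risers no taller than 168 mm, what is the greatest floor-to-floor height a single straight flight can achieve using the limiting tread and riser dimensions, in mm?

Treads that fit: ⌊3946 / 262⌋ = 15.
Risers = treads + 1 = 16.
Maximum height = 16 × 168 = 2688 mm.

2688 mm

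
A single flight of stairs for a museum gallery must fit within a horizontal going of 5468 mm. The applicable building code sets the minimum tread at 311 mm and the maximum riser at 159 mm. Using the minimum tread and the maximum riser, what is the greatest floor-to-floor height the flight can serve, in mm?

2862 mm

Treads that fit: ⌊5468 / 311⌋ = 17.
Risers = treads + 1 = 18.
Maximum height = 18 × 159 = 2862 mm.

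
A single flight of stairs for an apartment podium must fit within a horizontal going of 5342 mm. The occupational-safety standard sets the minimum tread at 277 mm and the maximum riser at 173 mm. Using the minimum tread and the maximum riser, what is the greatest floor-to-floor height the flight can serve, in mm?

5342 / 277 = 19.29, so 19 treads fit.
Risers = treads + 1 = 20.
Maximum height = 20 × 173 = 3460 mm.

3460 mm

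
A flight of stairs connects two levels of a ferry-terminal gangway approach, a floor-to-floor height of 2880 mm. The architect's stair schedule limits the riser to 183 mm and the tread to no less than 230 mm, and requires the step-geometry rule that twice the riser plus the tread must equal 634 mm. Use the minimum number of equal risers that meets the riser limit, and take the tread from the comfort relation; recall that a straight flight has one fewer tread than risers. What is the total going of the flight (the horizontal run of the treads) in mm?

At most 183 each: 2880/183 = 15.74, giving 16 risers.
R = 2880 ÷ 16 = 180 mm.
Tread T = 634 − 2 × 180 = 274 mm (≥ 230 mm).
Going = (16 − 1) × 274 = 4110 mm.

4110 mm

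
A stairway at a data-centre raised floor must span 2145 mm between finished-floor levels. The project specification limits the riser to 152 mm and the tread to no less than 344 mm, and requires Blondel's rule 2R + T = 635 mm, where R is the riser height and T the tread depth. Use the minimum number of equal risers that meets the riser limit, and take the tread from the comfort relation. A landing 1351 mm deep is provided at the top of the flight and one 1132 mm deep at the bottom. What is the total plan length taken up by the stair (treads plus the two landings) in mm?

2145 / 152 = 14.112 → round up to 15 risers.
Each riser is 2145/15 = 143 mm (≤ 152 mm).
T = 635 − 2·143 = 349 mm, which satisfies the 344 mm minimum.
Going = (15 − 1) × 349 = 4886 mm.
Add landings: 4886 + 1351 + 1132 = 7369 mm.

7369 mm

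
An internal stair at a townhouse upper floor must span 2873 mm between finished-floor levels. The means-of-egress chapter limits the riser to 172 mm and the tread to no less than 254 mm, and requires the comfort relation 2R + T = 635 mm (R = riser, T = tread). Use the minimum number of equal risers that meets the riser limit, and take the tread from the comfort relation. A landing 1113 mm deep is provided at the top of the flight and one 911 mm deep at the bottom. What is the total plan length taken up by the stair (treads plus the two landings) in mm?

6776 mm

2873 / 172 = 16.703 → round up to 17 risers.
Each riser is 2873/17 = 169 mm (≤ 172 mm).
Tread T = 635 − 2 × 169 = 297 mm (≥ 254 mm).
Treads = 17 − 1 = 16; going = 16 × 297 = 4752 mm.
Enclosure = 4752 + 1113 + 911 = 6776 mm.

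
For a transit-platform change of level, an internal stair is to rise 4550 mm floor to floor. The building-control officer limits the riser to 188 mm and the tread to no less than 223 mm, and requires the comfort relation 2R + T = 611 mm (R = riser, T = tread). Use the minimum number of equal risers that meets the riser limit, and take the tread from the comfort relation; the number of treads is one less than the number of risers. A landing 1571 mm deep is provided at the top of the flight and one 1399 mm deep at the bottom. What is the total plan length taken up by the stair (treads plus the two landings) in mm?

⌈4550/188⌉ = 25 risers.
Each riser is 4550/25 = 182 mm (≤ 188 mm).
Tread T = 611 − 2 × 182 = 247 mm (≥ 223 mm).
Going = (25 − 1) × 247 = 5928 mm.
Add landings: 5928 + 1571 + 1399 = 8898 mm.

8898 mm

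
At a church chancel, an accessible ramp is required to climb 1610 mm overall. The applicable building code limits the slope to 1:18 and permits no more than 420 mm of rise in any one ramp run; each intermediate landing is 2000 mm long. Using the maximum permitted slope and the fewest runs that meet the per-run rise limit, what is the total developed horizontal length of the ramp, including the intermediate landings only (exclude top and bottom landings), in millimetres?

1610 / 420 = 3.83, so 4 ramp runs are needed. That means 3 intermediate landings.
Ramp run (horizontal) at 1:18: 1610 × 18 = 28980 mm.
Intermediate landings: 3 × 2000 = 6000 mm.
Developed length = 28980 + 6000 = 34980 mm.

34980 mm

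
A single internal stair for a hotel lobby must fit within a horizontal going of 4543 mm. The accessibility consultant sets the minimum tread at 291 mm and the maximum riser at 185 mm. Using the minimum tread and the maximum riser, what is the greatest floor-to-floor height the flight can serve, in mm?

2960 mm

4543 / 291 = 15.61, so 15 treads fit.
Risers = treads + 1 = 16.
Maximum height = 16 × 185 = 2960 mm.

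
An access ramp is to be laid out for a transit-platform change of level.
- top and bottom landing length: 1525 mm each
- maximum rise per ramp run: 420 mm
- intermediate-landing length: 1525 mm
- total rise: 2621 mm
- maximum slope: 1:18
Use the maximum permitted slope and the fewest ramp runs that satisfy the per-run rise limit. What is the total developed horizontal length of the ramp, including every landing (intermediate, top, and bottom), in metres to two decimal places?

59.38 m

2621 / 420 = 6.24, so 7 ramp runs are needed. That means 6 intermediate landings.
Ramp run (horizontal) at 1:18: 2621 × 18 = 47178 mm.
6 intermediate landings contribute 6 × 1525 = 9150 mm.
Top and bottom landings: 2 × 1525 = 3050 mm.
Total = 47178 + 9150 + 3050 = 59378 mm.
= 59.38 m.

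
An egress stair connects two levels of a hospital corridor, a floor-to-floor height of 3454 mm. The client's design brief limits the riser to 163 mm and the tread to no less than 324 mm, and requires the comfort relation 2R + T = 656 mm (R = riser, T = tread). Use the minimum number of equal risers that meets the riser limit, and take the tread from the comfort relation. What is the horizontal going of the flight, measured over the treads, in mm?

7182 mm

3454 / 163 = 21.19, so 22 risers are needed.
Riser R = 3454 / 22 = 157 mm, within the 163 mm limit.
From 2R + T = 656: T = 656 − 314 = 342 mm.
Going = (22 − 1) × 342 = 7182 mm.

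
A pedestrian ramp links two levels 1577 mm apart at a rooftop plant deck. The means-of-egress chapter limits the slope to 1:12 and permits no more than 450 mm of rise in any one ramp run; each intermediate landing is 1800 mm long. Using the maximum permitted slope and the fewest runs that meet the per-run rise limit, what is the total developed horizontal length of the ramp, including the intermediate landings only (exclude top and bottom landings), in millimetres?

⌈1577/450⌉ = 4 ramp runs. That means 3 intermediate landings.
Horizontal run for 1577 mm of rise at 1:12 is 1577 × 12 = 18924 mm.
Intermediate landings: 3 × 1800 = 5400 mm.
Total developed length = 18924 + 5400 = 24324 mm.

24324 mm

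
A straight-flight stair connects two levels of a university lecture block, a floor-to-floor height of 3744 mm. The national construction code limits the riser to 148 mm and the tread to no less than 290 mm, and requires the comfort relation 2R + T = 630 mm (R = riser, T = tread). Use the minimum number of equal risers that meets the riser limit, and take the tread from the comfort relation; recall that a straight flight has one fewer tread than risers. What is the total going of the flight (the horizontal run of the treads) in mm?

3744 / 148 = 25.297 → round up to 26 risers.
Riser R = 3744 / 26 = 144 mm, within the 148 mm limit.
T = 630 − 2·144 = 342 mm, which satisfies the 290 mm minimum.
Treads = 26 − 1 = 25; going = 25 × 342 = 8550 mm.

8550 mm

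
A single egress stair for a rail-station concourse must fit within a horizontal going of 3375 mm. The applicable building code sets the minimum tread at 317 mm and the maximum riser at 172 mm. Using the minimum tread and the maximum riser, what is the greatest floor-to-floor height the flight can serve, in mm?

1892 mm

3375 / 317 = 10.65, so 10 treads fit.
Risers = treads + 1 = 11.
Maximum height = 11 × 172 = 1892 mm.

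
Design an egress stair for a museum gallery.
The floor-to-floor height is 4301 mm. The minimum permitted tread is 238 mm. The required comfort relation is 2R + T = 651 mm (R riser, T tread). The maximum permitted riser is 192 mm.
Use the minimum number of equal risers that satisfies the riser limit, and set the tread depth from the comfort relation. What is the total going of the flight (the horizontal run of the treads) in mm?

⌈4301/192⌉ = 23 risers.
R = 4301 ÷ 23 = 187 mm.
T = 651 − 2·187 = 277 mm, which satisfies the 238 mm minimum.
23 risers give 22 treads; going = 22 × 277 = 6094 mm.

6094 mm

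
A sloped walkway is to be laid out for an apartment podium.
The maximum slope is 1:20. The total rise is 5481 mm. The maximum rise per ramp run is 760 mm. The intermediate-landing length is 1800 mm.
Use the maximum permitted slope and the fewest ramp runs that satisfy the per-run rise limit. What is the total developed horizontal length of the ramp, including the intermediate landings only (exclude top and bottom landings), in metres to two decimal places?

⌈5481/760⌉ = 8 ramp runs. That means 7 intermediate landings.
Ramp run (horizontal) at 1:20: 5481 × 20 = 109620 mm.
7 intermediate landings contribute 7 × 1800 = 12600 mm.
Total developed length = 109620 + 12600 = 122220 mm.
= 122.22 m.

122.22 m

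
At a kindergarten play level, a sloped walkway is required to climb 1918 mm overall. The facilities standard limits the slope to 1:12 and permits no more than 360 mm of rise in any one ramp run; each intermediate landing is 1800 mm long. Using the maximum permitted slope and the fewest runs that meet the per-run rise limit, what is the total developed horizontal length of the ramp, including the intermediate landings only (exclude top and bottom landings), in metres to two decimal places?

32.02 m

1918 / 360 = 5.33, so 6 ramp runs are needed. That means 5 intermediate landings.
Ramp run (horizontal) at 1:12: 1918 × 12 = 23016 mm.
5 intermediate landings contribute 5 × 1800 = 9000 mm.
Total developed length = 23016 + 9000 = 32016 mm.
= 32.02 m.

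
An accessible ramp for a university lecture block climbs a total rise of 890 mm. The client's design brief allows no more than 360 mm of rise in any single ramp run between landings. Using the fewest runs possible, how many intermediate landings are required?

2 intermediate landings

890 / 360 = 2.472 → round up to 3 ramp runs.
3 runs are separated by 2 intermediate landings.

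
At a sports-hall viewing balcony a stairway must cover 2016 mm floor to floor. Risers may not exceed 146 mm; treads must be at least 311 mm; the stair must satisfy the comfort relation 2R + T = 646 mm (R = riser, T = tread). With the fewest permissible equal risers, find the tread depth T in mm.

2016 / 146 = 13.808 → round up to 14 risers.
Riser R = 2016 / 14 = 144 mm, within the 146 mm limit.
T = 646 − 2·144 = 358 mm, which satisfies the 311 mm minimum.

358 mm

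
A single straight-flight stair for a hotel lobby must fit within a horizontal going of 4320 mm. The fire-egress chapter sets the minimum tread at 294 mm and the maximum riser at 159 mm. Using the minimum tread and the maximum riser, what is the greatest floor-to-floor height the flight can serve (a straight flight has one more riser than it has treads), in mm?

2385 mm

4320 / 294 = 14.69, so 14 treads fit.
Risers = treads + 1 = 15.
Maximum height = 15 × 159 = 2385 mm.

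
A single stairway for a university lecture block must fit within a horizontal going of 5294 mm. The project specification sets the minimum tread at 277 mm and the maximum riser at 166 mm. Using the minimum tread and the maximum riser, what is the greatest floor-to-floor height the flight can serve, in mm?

5294 / 277 = 19.11, so 19 treads fit.
Risers = treads + 1 = 20.
Maximum height = 20 × 166 = 3320 mm.

3320 mm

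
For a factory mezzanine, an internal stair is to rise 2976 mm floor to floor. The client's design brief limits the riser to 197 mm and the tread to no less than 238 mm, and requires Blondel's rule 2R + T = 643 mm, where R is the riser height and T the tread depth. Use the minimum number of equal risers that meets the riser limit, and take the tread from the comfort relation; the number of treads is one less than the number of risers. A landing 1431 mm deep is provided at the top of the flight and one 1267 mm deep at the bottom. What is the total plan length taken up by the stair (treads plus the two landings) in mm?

6763 mm

⌈2976/197⌉ = 16 risers.
Riser R = 2976 / 16 = 186 mm, within the 197 mm limit.
T = 643 − 2·186 = 271 mm, which satisfies the 238 mm minimum.
Treads = 16 − 1 = 15; going = 15 × 271 = 4065 mm.
Add landings: 4065 + 1431 + 1267 = 6763 mm.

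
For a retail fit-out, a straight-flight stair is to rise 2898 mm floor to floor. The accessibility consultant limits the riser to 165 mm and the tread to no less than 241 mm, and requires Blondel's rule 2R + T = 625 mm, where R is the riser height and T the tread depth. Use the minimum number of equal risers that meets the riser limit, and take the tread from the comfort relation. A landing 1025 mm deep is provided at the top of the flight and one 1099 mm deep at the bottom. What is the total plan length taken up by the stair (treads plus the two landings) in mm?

7275 mm

2898 / 165 = 17.56, so 18 risers are needed.
R = 2898 ÷ 18 = 161 mm.
Tread T = 625 − 2 × 161 = 303 mm (≥ 241 mm).
Going = (18 − 1) × 303 = 5151 mm.
Add landings: 5151 + 1025 + 1099 = 7275 mm.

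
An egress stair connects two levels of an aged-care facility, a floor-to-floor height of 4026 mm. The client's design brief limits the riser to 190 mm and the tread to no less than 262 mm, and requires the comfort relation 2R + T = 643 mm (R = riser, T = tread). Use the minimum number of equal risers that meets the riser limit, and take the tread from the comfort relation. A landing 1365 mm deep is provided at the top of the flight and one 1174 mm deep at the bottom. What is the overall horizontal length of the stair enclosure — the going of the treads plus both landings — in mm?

4026 / 190 = 21.189 → round up to 22 risers.
R = 4026 ÷ 22 = 183 mm.
Tread T = 643 − 2 × 183 = 277 mm (≥ 262 mm).
Treads = 22 − 1 = 21; going = 21 × 277 = 5817 mm.
Enclosure = 5817 + 1365 + 1174 = 8356 mm.

8356 mm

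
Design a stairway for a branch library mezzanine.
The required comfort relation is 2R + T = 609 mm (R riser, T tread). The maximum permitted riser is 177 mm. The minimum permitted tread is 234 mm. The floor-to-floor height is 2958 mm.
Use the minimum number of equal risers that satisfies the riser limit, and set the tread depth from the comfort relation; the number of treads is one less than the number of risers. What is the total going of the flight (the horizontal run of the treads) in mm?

4176 mm

2958 / 177 = 16.71, so 17 risers are needed.
Each riser is 2958/17 = 174 mm (≤ 177 mm).
T = 609 − 2·174 = 261 mm, which satisfies the 234 mm minimum.
Treads = 17 − 1 = 16; going = 16 × 261 = 4176 mm.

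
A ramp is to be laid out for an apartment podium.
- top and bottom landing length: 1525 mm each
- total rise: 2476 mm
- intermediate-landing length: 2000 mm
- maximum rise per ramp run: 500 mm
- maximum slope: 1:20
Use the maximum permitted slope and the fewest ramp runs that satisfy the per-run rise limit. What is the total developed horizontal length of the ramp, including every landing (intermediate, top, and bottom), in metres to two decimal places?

60.57 m

2476 / 500 = 4.952 → round up to 5 ramp runs. That means 4 intermediate landings.
Ramp run (horizontal) at 1:20: 2476 × 20 = 49520 mm.
Intermediate landings: 4 × 2000 = 8000 mm.
Top and bottom landings: 2 × 1525 = 3050 mm.
Total = 49520 + 8000 + 3050 = 60570 mm.
= 60.57 m.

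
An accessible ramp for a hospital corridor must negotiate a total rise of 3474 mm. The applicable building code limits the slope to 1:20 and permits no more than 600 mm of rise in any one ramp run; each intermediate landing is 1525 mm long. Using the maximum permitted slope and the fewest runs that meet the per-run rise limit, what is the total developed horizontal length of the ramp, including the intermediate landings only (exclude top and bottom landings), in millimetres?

3474 / 600 = 5.79, so 6 ramp runs are needed. That means 5 intermediate landings.
Horizontal run for 3474 mm of rise at 1:20 is 3474 × 20 = 69480 mm.
5 intermediate landings contribute 5 × 1525 = 7625 mm.
Total developed length = 69480 + 7625 = 77105 mm.

77105 mm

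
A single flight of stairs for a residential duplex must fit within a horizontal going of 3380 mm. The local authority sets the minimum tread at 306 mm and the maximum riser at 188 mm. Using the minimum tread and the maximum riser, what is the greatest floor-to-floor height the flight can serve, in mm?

3380 / 306 = 11.05, so 11 treads fit.
Risers = treads + 1 = 12.
Maximum height = 12 × 188 = 2256 mm.

2256 mm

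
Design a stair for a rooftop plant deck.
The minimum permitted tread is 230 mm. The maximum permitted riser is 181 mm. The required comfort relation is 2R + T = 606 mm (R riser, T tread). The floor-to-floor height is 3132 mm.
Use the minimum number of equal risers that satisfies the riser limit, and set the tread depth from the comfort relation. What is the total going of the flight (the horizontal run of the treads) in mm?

4386 mm

3132 / 181 = 17.30, so 18 risers are needed.
Each riser is 3132/18 = 174 mm (≤ 181 mm).
T = 606 − 2·174 = 258 mm, which satisfies the 230 mm minimum.
18 risers give 17 treads; going = 17 × 258 = 4386 mm.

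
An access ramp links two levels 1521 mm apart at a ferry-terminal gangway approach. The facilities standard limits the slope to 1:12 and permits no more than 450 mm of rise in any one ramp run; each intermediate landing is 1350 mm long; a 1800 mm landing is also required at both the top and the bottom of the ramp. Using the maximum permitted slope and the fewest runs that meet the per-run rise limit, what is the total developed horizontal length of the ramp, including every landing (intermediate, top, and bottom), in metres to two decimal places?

⌈1521/450⌉ = 4 ramp runs. That means 3 intermediate landings.
Horizontal run for 1521 mm of rise at 1:12 is 1521 × 12 = 18252 mm.
Intermediate landings: 3 × 1350 = 4050 mm.
Top and bottom landings: 2 × 1800 = 3600 mm.
Total = 18252 + 4050 + 3600 = 25902 mm.
= 25.90 m.

25.90 m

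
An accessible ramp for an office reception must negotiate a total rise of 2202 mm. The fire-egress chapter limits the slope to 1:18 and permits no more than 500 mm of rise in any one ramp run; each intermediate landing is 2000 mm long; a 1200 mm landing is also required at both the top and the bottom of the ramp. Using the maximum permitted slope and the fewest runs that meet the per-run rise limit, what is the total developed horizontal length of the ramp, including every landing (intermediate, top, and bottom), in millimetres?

50036 mm

At most 500 each: 2202/500 = 4.40, giving 5 ramp runs. That means 4 intermediate landings.
Ramp run (horizontal) at 1:18: 2202 × 18 = 39636 mm.
Intermediate landings: 4 × 2000 = 8000 mm.
Top and bottom landings: 2 × 1200 = 2400 mm.
Total = 39636 + 8000 + 2400 = 50036 mm.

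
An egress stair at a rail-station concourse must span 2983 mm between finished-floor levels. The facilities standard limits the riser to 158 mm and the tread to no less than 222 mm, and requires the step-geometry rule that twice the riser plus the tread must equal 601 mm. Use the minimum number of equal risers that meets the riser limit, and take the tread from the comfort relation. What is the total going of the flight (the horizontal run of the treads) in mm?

2983 / 158 = 18.88, so 19 risers are needed.
Each riser is 2983/19 = 157 mm (≤ 158 mm).
From 2R + T = 601: T = 601 − 314 = 287 mm.
Treads = 19 − 1 = 18; going = 18 × 287 = 5166 mm.

5166 mm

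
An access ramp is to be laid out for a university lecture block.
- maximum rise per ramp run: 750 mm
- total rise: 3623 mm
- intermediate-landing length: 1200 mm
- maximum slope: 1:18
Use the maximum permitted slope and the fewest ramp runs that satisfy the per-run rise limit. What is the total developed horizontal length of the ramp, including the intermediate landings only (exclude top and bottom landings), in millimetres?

⌈3623/750⌉ = 5 ramp runs. That means 4 intermediate landings.
Ramp run (horizontal) at 1:18: 3623 × 18 = 65214 mm.
Intermediate landings: 4 × 1200 = 4800 mm.
Developed length = 65214 + 4800 = 70014 mm.

70014 mm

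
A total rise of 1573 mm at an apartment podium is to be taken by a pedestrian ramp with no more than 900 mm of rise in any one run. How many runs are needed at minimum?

2 runs

⌈1573/900⌉ = 2 ramp runs.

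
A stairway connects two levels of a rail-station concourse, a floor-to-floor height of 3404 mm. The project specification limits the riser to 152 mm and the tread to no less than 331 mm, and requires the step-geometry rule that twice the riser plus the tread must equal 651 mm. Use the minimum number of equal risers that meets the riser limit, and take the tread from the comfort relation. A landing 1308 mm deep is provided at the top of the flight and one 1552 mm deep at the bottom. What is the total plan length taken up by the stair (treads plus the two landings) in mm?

10670 mm

3404 / 152 = 22.39, so 23 risers are needed.
Each riser is 3404/23 = 148 mm (≤ 152 mm).
T = 651 − 2·148 = 355 mm, which satisfies the 331 mm minimum.
Treads = 23 − 1 = 22; going = 22 × 355 = 7810 mm.
Add landings: 7810 + 1308 + 1552 = 10670 mm.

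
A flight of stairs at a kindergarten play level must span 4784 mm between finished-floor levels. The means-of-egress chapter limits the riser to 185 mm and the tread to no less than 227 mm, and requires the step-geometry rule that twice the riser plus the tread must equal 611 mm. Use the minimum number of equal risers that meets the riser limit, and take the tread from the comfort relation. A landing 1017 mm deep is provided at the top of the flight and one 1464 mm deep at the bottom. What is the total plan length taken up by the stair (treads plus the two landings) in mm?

8556 mm

4784 / 185 = 25.859 → round up to 26 risers.
R = 4784 ÷ 26 = 184 mm.
Tread T = 611 − 2 × 184 = 243 mm (≥ 227 mm).
Going = (26 − 1) × 243 = 6075 mm.
Enclosure = 6075 + 1017 + 1464 = 8556 mm.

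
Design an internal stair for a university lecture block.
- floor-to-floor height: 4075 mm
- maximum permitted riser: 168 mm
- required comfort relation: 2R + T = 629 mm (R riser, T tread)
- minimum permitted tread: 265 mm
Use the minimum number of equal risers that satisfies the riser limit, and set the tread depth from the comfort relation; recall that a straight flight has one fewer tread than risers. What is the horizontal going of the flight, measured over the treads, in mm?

7272 mm

4075 / 168 = 24.26, so 25 risers are needed.
R = 4075 ÷ 25 = 163 mm.
From 2R + T = 629: T = 629 − 326 = 303 mm.
Treads = 25 − 1 = 24; going = 24 × 303 = 7272 mm.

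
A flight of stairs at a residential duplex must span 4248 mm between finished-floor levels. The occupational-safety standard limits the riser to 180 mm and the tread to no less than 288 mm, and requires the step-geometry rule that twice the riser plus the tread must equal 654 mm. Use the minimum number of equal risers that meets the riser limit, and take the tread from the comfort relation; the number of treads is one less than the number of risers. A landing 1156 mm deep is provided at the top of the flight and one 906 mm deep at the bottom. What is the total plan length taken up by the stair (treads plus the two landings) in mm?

8962 mm

⌈4248/180⌉ = 24 risers.
Each riser is 4248/24 = 177 mm (≤ 180 mm).
From 2R + T = 654: T = 654 − 354 = 300 mm.
Going = (24 − 1) × 300 = 6900 mm.
Add landings: 6900 + 1156 + 906 = 8962 mm.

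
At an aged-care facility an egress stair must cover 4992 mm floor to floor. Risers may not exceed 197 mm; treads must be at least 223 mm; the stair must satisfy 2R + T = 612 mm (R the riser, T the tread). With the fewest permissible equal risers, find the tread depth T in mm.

4992 / 197 = 25.34, so 26 risers are needed.
Riser R = 4992 / 26 = 192 mm, within the 197 mm limit.
From 2R + T = 612: T = 612 − 384 = 228 mm.

228 mm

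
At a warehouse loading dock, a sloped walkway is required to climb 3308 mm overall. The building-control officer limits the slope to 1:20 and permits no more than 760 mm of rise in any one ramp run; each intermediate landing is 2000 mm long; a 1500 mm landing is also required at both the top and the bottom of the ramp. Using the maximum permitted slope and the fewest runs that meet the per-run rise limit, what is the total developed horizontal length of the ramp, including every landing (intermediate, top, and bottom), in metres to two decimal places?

77.16 m

At most 760 each: 3308/760 = 4.35, giving 5 ramp runs. That means 4 intermediate landings.
Horizontal run for 3308 mm of rise at 1:20 is 3308 × 20 = 66160 mm.
4 intermediate landings contribute 4 × 2000 = 8000 mm.
Top and bottom landings: 2 × 1500 = 3000 mm.
Total = 66160 + 8000 + 3000 = 77160 mm.
= 77.16 m.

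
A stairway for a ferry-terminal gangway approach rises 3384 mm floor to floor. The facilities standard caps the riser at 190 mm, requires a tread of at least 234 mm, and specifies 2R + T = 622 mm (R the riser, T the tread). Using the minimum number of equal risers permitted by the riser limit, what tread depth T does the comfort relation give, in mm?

246 mm

3384 / 190 = 17.811 → round up to 18 risers.
Riser R = 3384 / 18 = 188 mm, within the 190 mm limit.
Tread T = 622 − 2 × 188 = 246 mm (≥ 234 mm).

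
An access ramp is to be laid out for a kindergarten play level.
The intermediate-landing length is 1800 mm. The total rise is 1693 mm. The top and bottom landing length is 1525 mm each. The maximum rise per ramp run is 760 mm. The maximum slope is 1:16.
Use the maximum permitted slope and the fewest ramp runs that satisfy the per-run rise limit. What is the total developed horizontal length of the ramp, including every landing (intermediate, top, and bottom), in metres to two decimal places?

At most 760 each: 1693/760 = 2.23, giving 3 ramp runs. That means 2 intermediate landings.
Ramp run (horizontal) at 1:16: 1693 × 16 = 27088 mm.
2 intermediate landings contribute 2 × 1800 = 3600 mm.
Top and bottom landings: 2 × 1525 = 3050 mm.
Total = 27088 + 3600 + 3050 = 33738 mm.
= 33.74 m.

33.74 m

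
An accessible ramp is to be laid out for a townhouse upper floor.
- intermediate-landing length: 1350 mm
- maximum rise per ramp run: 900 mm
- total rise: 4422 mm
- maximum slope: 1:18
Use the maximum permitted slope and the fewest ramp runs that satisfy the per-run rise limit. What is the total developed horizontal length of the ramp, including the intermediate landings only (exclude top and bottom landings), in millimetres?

At most 900 each: 4422/900 = 4.91, giving 5 ramp runs. That means 4 intermediate landings.
Horizontal run for 4422 mm of rise at 1:18 is 4422 × 18 = 79596 mm.
4 intermediate landings contribute 4 × 1350 = 5400 mm.
Developed length = 79596 + 5400 = 84996 mm.

84996 mm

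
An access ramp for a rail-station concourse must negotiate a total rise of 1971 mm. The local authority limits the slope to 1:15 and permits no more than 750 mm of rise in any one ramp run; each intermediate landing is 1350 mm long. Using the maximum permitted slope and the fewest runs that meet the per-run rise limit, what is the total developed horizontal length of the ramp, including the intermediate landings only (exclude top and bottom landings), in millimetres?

⌈1971/750⌉ = 3 ramp runs. That means 2 intermediate landings.
Horizontal run for 1971 mm of rise at 1:15 is 1971 × 15 = 29565 mm.
2 intermediate landings contribute 2 × 1350 = 2700 mm.
Total developed length = 29565 + 2700 = 32265 mm.

32265 mm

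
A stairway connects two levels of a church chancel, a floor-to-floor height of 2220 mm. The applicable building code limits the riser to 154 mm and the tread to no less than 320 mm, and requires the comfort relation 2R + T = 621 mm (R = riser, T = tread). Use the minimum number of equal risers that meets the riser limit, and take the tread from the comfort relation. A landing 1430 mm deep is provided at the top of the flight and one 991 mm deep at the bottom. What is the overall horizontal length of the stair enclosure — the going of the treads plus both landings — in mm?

At most 154 each: 2220/154 = 14.42, giving 15 risers.
Riser R = 2220 / 15 = 148 mm, within the 154 mm limit.
From 2R + T = 621: T = 621 − 296 = 325 mm.
15 risers give 14 treads; going = 14 × 325 = 4550 mm.
Enclosure = 4550 + 1430 + 991 = 6971 mm.

6971 mm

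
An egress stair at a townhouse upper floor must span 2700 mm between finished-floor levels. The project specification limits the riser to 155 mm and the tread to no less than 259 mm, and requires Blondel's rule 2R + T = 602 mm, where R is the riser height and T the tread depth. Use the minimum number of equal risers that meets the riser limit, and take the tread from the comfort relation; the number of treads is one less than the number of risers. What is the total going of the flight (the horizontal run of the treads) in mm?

At most 155 each: 2700/155 = 17.42, giving 18 risers.
R = 2700 ÷ 18 = 150 mm.
T = 602 − 2·150 = 302 mm, which satisfies the 259 mm minimum.
18 risers give 17 treads; going = 17 × 302 = 5134 mm.

5134 mm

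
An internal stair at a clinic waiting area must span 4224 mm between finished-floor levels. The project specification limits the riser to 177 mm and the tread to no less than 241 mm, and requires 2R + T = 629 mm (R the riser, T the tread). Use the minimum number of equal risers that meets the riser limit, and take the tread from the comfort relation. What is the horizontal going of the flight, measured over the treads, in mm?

At most 177 each: 4224/177 = 23.86, giving 24 risers.
Riser R = 4224 / 24 = 176 mm, within the 177 mm limit.
From 2R + T = 629: T = 629 − 352 = 277 mm.
24 risers give 23 treads; going = 23 × 277 = 6371 mm.

6371 mm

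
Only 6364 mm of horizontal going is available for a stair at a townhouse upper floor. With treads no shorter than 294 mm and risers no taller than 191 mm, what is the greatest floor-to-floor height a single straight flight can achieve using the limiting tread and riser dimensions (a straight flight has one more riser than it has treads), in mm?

4202 mm

6364 / 294 = 21.65, so 21 treads fit.
Risers = treads + 1 = 22.
Maximum height = 22 × 191 = 4202 mm.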